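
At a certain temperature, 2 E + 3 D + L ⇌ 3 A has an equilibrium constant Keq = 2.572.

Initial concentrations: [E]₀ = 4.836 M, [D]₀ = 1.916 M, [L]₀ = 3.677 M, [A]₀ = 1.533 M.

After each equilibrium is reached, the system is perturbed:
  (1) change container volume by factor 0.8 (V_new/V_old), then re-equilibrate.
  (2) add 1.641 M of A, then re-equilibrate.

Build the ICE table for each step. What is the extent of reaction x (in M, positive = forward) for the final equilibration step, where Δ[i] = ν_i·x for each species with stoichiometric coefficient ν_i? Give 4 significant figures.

Q₀ = 0.005956 vs Keq = 2.572 ⇒ Q<K, forward
Step 1:
                   E          D          L          A
  I            4.836      1.916      3.677      1.533
  C          -0.8973     -1.346    -0.4486      1.346
  E            3.939     0.5701      3.228      2.879
  solve Keq expr → x = 0.4486; check Q = 2.572
Then change container volume by factor 0.8 (V_new/V_old).
Step 2:
                   E          D          L          A
  I            4.923     0.7126      4.035      3.599
  C         -0.07732     -0.116   -0.03866      0.116
  E            4.846     0.5966      3.997      3.715
  solve Keq expr → x = 0.03866; check Q = 2.572
Then add 1.641 M of A.
Step 3:
                   E          D          L          A
  I            4.846     0.5966      3.997      5.356
  C           0.1398     0.2097    0.06989    -0.2097
  E            4.986     0.8063      4.067      5.146
  solve Keq expr → x = -0.06989; check Q = 2.572

x = -0.06989 M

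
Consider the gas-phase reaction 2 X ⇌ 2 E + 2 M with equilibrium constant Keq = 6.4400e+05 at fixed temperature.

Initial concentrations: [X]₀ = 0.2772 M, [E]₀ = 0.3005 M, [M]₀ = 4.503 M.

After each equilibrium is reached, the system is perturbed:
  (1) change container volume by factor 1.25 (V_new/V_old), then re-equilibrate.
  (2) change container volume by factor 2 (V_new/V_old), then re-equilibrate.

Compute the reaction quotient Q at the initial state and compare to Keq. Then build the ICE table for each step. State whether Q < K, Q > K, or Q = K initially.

Q₀ = 23.83 vs Keq = 6.4400e+05 ⇒ Q<K, forward
Step 1:
                   X          E          M
  Initial     0.2772     0.3005      4.503
  Change     -0.2738     0.2738     0.2738
  Equil     0.003418     0.5743      4.777
  solve Keq expr → x = 0.1369; check Q = 6.4400e+05
Then change container volume by factor 1.25 (V_new/V_old).
Step 2:
                   X          E          M
  Initial   0.002735     0.4594      3.821
  Change  -5.4403e-04 5.4403e-04 5.4403e-04
  Equil     0.002191       0.46      3.822
  solve Keq expr → x = 2.7202e-04; check Q = 6.4400e+05
Then change container volume by factor 2 (V_new/V_old).
Step 3:
                   X          E          M
  Initial   0.001095       0.23      1.911
  Change  -5.4621e-04 5.4621e-04 5.4621e-04
  Equil   5.4912e-04     0.2305      1.912
  solve Keq expr → x = 2.7310e-04; check Q = 6.4400e+05

Q₀ = 23.83; Q < K (proceeds forward)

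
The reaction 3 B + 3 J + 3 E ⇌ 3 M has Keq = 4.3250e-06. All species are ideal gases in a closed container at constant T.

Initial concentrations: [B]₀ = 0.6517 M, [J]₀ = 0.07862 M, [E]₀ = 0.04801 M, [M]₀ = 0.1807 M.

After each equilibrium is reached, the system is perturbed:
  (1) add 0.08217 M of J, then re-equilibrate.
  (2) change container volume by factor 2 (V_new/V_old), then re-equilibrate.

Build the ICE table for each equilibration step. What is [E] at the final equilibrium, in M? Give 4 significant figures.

Q₀ = 3.9640e+05 vs Keq = 4.3250e-06 ⇒ Q>K, reverse
Step 1:
                    B           J           E           M
  init         0.6517     0.07862     0.04801      0.1807
  Δ            0.1799      0.1799      0.1799     -0.1799
  eq           0.8316      0.2585      0.2279  7.9832e-04
  solve Keq expr → x = -0.05997; check Q = 4.3250e-06
Then add 0.08217 M of J.
Step 2:
                    B           J           E           M
  init         0.8316      0.3407      0.2279  7.9832e-04
  Δ       -2.5149e-04 -2.5149e-04 -2.5149e-04  2.5149e-04
  eq           0.8314      0.3404      0.2277     0.00105
  solve Keq expr → x = 8.3829e-05; check Q = 4.3250e-06
Then change container volume by factor 2 (V_new/V_old).
Step 3:
                    B           J           E           M
  init         0.4157      0.1702      0.1138  5.2490e-04
  Δ        3.9279e-04  3.9279e-04  3.9279e-04 -3.9279e-04
  eq           0.4161      0.1706      0.1142  1.3211e-04
  solve Keq expr → x = -1.3093e-04; check Q = 4.3250e-06

[E]_eq = 0.1142 M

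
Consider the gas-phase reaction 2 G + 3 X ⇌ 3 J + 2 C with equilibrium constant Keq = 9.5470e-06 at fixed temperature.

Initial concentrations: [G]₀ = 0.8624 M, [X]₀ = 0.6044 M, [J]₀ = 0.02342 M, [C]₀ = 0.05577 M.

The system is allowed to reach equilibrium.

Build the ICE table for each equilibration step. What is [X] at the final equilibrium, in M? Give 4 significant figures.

[X]_eq = 0.5695 M

Q₀ = 2.4332e-07 vs Keq = 9.5470e-06 ⇒ Q<K, forward
Step 1:
                  G         X         J         C
  I          0.8624    0.6044   0.02342   0.05577
  C        -0.02329  -0.03493   0.03493   0.02329
  E          0.8391    0.5695   0.05835   0.07906
  solve Keq expr → x = 0.01164; check Q = 9.5470e-06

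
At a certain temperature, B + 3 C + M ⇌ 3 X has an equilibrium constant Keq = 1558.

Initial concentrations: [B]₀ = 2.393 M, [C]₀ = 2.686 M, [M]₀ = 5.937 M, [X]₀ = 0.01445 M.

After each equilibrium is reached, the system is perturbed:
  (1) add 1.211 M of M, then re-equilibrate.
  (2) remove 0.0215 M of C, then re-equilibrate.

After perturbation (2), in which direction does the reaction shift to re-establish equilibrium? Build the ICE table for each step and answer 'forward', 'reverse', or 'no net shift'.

Direction: reverse

Q₀ = 1.0959e-08 vs Keq = 1558 ⇒ Q<K, forward
Step 1:
                   B          C          M          X
  init         2.393      2.686      5.937    0.01445
  Δ          -0.8578     -2.573    -0.8578      2.573
  eq           1.535     0.1126      5.079      2.588
  solve Keq expr → x = 0.8578; check Q = 1558
Then add 1.211 M of M.
Step 2:
                   B          C          M          X
  init         1.535     0.1126       6.29      2.588
  Δ        -0.002459  -0.007376  -0.002459   0.007376
  eq           1.533     0.1052      6.288      2.595
  solve Keq expr → x = 0.002459; check Q = 1558
Then remove 0.0215 M of C.
Step 3:
                   B          C          M          X
  init         1.533     0.0837      6.288      2.595
  Δ         0.006826    0.02048   0.006826   -0.02048
  eq            1.54     0.1042      6.295      2.575
  solve Keq expr → x = -0.006826; check Q = 1558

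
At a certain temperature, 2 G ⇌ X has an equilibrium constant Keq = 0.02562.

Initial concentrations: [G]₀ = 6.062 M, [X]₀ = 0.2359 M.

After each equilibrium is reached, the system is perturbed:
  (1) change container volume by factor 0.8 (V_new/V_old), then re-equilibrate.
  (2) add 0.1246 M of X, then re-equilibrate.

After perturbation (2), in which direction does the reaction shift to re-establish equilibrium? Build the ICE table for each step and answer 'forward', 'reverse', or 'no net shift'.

Direction: reverse

Q₀ = 0.006419 vs Keq = 0.02562 ⇒ Q<K, forward
Step 1:
                   G          X
  init         6.062     0.2359
  Δ          -0.8958     0.4479
  eq           5.166     0.6838
  solve Keq expr → x = 0.4479; check Q = 0.02562
Then change container volume by factor 0.8 (V_new/V_old).
Step 2:
                   G          X
  init         6.458     0.8547
  Δ          -0.2592     0.1296
  eq           6.199     0.9844
  solve Keq expr → x = 0.1296; check Q = 0.02562
Then add 0.1246 M of X.
Step 3:
                   G          X
  init         6.199      1.109
  Δ           0.1517   -0.07584
  eq            6.35      1.033
  solve Keq expr → x = -0.07584; check Q = 0.02562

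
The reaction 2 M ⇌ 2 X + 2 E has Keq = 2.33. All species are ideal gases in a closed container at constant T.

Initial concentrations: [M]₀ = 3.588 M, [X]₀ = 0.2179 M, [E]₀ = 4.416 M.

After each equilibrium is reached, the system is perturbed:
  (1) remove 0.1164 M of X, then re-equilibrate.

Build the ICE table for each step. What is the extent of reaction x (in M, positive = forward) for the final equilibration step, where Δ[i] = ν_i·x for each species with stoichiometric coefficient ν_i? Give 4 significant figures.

Q₀ = 0.07192 vs Keq = 2.33 ⇒ Q<K, forward
Step 1:
                   M          X          E
  init         3.588     0.2179      4.416
  Δ          -0.6618     0.6618     0.6618
  eq           2.926     0.8797      5.078
  solve Keq expr → x = 0.3309; check Q = 2.33
Then remove 0.1164 M of X.
Step 2:
                   M          X          E
  init         2.926     0.7633      5.078
  Δ         -0.07937    0.07937    0.07937
  eq           2.847     0.8426      5.157
  solve Keq expr → x = 0.03968; check Q = 2.33

x = 0.03968 M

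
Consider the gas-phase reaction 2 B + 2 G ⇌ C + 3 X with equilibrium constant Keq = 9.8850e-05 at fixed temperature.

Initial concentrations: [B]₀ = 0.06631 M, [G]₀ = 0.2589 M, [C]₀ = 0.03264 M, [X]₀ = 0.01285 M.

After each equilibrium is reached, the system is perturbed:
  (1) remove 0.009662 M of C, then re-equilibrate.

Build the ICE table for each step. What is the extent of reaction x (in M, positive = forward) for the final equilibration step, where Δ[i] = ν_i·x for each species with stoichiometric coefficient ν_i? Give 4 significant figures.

x = 3.7297e-04 M

Q₀ = 2.3498e-04 vs Keq = 9.8850e-05 ⇒ Q>K, reverse
Step 1:
                    B           G           C           X
  Initial     0.06631      0.2589     0.03264     0.01285
  Change     0.001926    0.001926 -9.6288e-04   -0.002889
  Equil       0.06824      0.2608     0.03168    0.009961
  solve Keq expr → x = -9.6288e-04; check Q = 9.8850e-05
Then remove 0.009662 M of C.
Step 2:
                    B           G           C           X
  Initial     0.06824      0.2608     0.02202    0.009961
  Change  -7.4593e-04 -7.4593e-04  3.7297e-04    0.001119
  Equil       0.06749      0.2601     0.02239     0.01108
  solve Keq expr → x = 3.7297e-04; check Q = 9.8850e-05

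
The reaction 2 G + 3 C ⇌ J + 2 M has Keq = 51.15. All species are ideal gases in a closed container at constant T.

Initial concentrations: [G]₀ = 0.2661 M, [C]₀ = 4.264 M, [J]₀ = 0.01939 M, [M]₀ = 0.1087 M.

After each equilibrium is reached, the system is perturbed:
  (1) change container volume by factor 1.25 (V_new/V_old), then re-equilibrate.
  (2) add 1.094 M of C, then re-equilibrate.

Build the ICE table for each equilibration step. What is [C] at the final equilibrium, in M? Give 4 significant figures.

[C]_eq = 4.188 M

Q₀ = 4.1735e-05 vs Keq = 51.15 ⇒ Q<K, forward
Step 1:
                    G           C           J           M
  Initial      0.2661       4.264     0.01939      0.1087
  Change      -0.2634     -0.3952      0.1317      0.2634
  Equil      0.002658       3.869      0.1511      0.3721
  solve Keq expr → x = 0.1317; check Q = 51.15
Then change container volume by factor 1.25 (V_new/V_old).
Step 2:
                    G           C           J           M
  Initial    0.002126       3.095      0.1209      0.2977
  Change   5.2306e-04  7.8459e-04 -2.6153e-04 -5.2306e-04
  Equil       0.00265       3.096      0.1206      0.2972
  solve Keq expr → x = -2.6153e-04; check Q = 51.15
Then add 1.094 M of C.
Step 3:
                    G           C           J           M
  Initial     0.00265        4.19      0.1206      0.2972
  Change  -9.5705e-04   -0.001436  4.7853e-04  9.5705e-04
  Equil      0.001692       4.188      0.1211      0.2981
  solve Keq expr → x = 4.7853e-04; check Q = 51.15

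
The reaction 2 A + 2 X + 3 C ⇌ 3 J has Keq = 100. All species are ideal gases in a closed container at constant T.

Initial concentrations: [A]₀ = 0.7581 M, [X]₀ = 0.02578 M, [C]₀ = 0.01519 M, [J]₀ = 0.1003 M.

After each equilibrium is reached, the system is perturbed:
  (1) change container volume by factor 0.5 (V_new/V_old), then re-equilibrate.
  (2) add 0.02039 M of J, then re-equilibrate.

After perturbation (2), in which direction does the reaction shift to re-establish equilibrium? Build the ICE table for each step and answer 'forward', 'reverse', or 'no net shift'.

Q₀ = 7.5372e+05 vs Keq = 100 ⇒ Q>K, reverse
Step 1:
                   A          X          C          J
  init        0.7581    0.02578    0.01519     0.1003
  Δ          0.03711    0.03711    0.05566   -0.05566
  eq          0.7952    0.06289    0.07085    0.04464
  solve Keq expr → x = -0.01855; check Q = 100
Then change container volume by factor 0.5 (V_new/V_old).
Step 2:
                   A          X          C          J
  init          1.59     0.1258     0.1417    0.08928
  Δ         -0.02822   -0.02822   -0.04233    0.04233
  eq           1.562    0.09756    0.09938     0.1316
  solve Keq expr → x = 0.01411; check Q = 100
Then add 0.02039 M of J.
Step 3:
                   A          X          C          J
  init         1.562    0.09756    0.09938      0.152
  Δ         0.004529   0.004529   0.006794  -0.006794
  eq           1.567     0.1021     0.1062     0.1452
  solve Keq expr → x = -0.002265; check Q = 100

Direction: reverse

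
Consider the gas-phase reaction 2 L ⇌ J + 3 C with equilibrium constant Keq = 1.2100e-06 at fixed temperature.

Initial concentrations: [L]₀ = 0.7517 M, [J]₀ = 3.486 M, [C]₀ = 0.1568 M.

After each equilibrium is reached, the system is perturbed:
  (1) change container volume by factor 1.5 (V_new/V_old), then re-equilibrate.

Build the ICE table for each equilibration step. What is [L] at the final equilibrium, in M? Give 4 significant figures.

Q₀ = 0.02378 vs Keq = 1.2100e-06 ⇒ Q>K, reverse
Step 1:
                  L         J         C
  init       0.7517     3.486    0.1568
  Δ          0.1003  -0.05015   -0.1505
  eq          0.852     3.436  0.006347
  solve Keq expr → x = -0.05015; check Q = 1.2100e-06
Then change container volume by factor 1.5 (V_new/V_old).
Step 2:
                  L         J         C
  init        0.568     2.291  0.004231
  Δ       -8.7146e-04 4.3573e-04  0.001307
  eq         0.5671     2.291  0.005538
  solve Keq expr → x = 4.3573e-04; check Q = 1.2100e-06

[L]_eq = 0.5671 M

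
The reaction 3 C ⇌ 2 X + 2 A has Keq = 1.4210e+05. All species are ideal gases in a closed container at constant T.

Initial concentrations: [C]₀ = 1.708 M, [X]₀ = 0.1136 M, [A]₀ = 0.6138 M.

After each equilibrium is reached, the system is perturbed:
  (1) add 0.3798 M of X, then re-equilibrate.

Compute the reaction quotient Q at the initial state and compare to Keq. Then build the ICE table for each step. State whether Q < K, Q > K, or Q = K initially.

Q₀ = 9.7577e-04 vs Keq = 1.4210e+05 ⇒ Q<K, forward
Step 1:
                   C          X          A
  Initial      1.708     0.1136     0.6138
  Change      -1.676      1.118      1.118
  Equil      0.03174      1.231      1.731
  solve Keq expr → x = 0.5588; check Q = 1.4210e+05
Then add 0.3798 M of X.
Step 2:
                   C          X          A
  Initial    0.03174      1.611      1.731
  Change    0.006108  -0.004072  -0.004072
  Equil      0.03785      1.607      1.727
  solve Keq expr → x = -0.002036; check Q = 1.4210e+05

Q₀ = 9.7577e-04; Q < K (proceeds forward)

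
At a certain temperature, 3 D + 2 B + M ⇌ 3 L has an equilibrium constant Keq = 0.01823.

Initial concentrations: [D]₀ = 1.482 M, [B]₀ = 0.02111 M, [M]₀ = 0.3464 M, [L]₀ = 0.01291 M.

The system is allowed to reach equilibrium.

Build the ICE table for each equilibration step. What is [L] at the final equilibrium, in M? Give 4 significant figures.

Q₀ = 0.004282 vs Keq = 0.01823 ⇒ Q<K, forward
Step 1:
                  D         B         M         L
  Initial     1.482   0.02111    0.3464   0.01291
  Change  -0.005442 -0.003628 -0.001814  0.005442
  Equil       1.477   0.01748    0.3446   0.01835
  solve Keq expr → x = 0.001814; check Q = 0.01823

[L]_eq = 0.01835 M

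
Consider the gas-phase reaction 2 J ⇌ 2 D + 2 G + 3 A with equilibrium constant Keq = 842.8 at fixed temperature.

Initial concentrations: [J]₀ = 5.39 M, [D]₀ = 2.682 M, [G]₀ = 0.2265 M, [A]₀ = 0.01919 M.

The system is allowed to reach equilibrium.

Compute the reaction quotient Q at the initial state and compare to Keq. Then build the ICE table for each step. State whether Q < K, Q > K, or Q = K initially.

Q₀ = 8.9764e-08 vs Keq = 842.8 ⇒ Q<K, forward
Step 1:
                  J         D         G         A
  I            5.39     2.682    0.2265   0.01919
  C          -2.363     2.363     2.363     3.544
  E           3.027     5.045     2.589     3.564
  solve Keq expr → x = 1.181; check Q = 842.8

Q₀ = 8.9764e-08; Q < K (proceeds forward)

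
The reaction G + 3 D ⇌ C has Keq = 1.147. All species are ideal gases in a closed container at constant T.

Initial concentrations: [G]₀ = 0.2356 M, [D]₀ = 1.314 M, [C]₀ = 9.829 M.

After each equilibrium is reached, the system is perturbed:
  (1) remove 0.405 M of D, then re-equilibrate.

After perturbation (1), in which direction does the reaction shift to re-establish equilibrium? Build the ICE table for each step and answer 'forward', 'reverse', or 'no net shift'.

Direction: reverse

Q₀ = 18.39 vs Keq = 1.147 ⇒ Q>K, reverse
Step 1:
                  G         D         C
  init       0.2356     1.314     9.829
  Δ          0.3618     1.086   -0.3618
  eq         0.5974       2.4     9.467
  solve Keq expr → x = -0.3618; check Q = 1.147
Then remove 0.405 M of D.
Step 2:
                  G         D         C
  init       0.5974     1.995     9.467
  Δ         0.09432     0.283  -0.09432
  eq         0.6918     2.277     9.373
  solve Keq expr → x = -0.09432; check Q = 1.147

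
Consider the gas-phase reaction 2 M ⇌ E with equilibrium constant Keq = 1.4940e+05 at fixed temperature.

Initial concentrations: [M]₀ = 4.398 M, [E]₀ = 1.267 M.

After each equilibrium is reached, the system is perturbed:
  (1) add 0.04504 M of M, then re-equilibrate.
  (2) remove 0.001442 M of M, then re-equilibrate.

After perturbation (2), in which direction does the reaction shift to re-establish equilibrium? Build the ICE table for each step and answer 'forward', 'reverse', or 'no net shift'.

Q₀ = 0.0655 vs Keq = 1.4940e+05 ⇒ Q<K, forward
Step 1:
                   M          E
  I            4.398      1.267
  C           -4.393      2.197
  E         0.004815      3.464
  solve Keq expr → x = 2.197; check Q = 1.4940e+05
Then add 0.04504 M of M.
Step 2:
                   M          E
  I          0.04985      3.464
  C         -0.04502    0.02251
  E         0.004831      3.486
  solve Keq expr → x = 0.02251; check Q = 1.4940e+05
Then remove 0.001442 M of M.
Step 3:
                   M          E
  I         0.003389      3.486
  C         0.001442 -7.2075e-04
  E          0.00483      3.485
  solve Keq expr → x = -7.2075e-04; check Q = 1.4940e+05

Direction: reverse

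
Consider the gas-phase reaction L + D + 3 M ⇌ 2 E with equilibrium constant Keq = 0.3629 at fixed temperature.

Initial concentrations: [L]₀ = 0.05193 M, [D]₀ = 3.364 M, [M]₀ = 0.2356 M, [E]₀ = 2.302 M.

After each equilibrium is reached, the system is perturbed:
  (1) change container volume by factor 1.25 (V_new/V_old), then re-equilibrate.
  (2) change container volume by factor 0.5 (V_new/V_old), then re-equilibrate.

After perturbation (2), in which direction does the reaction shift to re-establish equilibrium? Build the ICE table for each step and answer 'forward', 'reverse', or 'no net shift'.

Q₀ = 2320 vs Keq = 0.3629 ⇒ Q>K, reverse
Step 1:
                    L           D           M           E
  I           0.05193       3.364      0.2356       2.302
  C            0.4187      0.4187       1.256     -0.8375
  E            0.4707       3.783       1.492       1.465
  solve Keq expr → x = -0.4187; check Q = 0.3629
Then change container volume by factor 1.25 (V_new/V_old).
Step 2:
                    L           D           M           E
  I            0.3765       3.026       1.193       1.172
  C            0.0496      0.0496      0.1488     -0.0992
  E            0.4261       3.076       1.342       1.072
  solve Keq expr → x = -0.0496; check Q = 0.3629
Then change container volume by factor 0.5 (V_new/V_old).
Step 3:
                    L           D           M           E
  I            0.8522       6.152       2.684       2.145
  C           -0.2854     -0.2854     -0.8562      0.5708
  E            0.5669       5.866       1.828       2.716
  solve Keq expr → x = 0.2854; check Q = 0.3629

Direction: forward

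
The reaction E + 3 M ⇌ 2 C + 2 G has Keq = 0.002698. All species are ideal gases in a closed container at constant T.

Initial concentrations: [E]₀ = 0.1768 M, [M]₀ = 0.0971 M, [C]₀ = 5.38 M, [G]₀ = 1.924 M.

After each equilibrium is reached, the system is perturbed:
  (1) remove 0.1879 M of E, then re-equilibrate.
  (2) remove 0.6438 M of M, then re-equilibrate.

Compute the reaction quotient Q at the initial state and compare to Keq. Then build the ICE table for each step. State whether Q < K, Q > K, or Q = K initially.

Q₀ = 6.6196e+05; Q > K (proceeds reverse)

Q₀ = 6.6196e+05 vs Keq = 0.002698 ⇒ Q>K, reverse
Step 1:
                    E           M           C           G
  init         0.1768      0.0971        5.38       1.924
  Δ            0.9245       2.773      -1.849      -1.849
  eq            1.101        2.87       3.531     0.07507
  solve Keq expr → x = -0.9245; check Q = 0.002698
Then remove 0.1879 M of E.
Step 2:
                    E           M           C           G
  init         0.9134        2.87       3.531     0.07507
  Δ           0.00307    0.009209    -0.00614    -0.00614
  eq           0.9164        2.88       3.525     0.06894
  solve Keq expr → x = -0.00307; check Q = 0.002698
Then remove 0.6438 M of M.
Step 3:
                    E           M           C           G
  init         0.9164       2.236       3.525     0.06894
  Δ           0.01013     0.03039    -0.02026    -0.02026
  eq           0.9266       2.266       3.505     0.04867
  solve Keq expr → x = -0.01013; check Q = 0.002698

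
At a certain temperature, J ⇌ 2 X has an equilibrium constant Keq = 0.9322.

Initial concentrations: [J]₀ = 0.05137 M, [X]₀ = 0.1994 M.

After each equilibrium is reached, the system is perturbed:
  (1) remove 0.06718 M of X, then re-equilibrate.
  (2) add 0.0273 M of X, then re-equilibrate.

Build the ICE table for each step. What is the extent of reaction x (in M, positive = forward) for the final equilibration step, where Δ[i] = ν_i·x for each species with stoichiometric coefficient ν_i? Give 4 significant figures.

x = -0.005938 M

Q₀ = 0.774 vs Keq = 0.9322 ⇒ Q<K, forward
Step 1:
                  J         X
  Initial   0.05137    0.1994
  Change  -0.004648  0.009296
  Equil     0.04672    0.2087
  solve Keq expr → x = 0.004648; check Q = 0.9322
Then remove 0.06718 M of X.
Step 2:
                  J         X
  Initial   0.04672    0.1415
  Change   -0.01509   0.03019
  Equil     0.03163    0.1717
  solve Keq expr → x = 0.01509; check Q = 0.9322
Then add 0.0273 M of X.
Step 3:
                  J         X
  Initial   0.03163     0.199
  Change   0.005938  -0.01188
  Equil     0.03756    0.1871
  solve Keq expr → x = -0.005938; check Q = 0.9322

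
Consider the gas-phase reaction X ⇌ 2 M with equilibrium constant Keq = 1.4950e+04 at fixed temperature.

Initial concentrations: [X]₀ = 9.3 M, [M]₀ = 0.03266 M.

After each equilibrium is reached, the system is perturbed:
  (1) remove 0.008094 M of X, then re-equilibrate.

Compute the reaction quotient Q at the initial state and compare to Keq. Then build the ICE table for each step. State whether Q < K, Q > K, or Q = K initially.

Q₀ = 1.1470e-04 vs Keq = 1.4950e+04 ⇒ Q<K, forward
Step 1:
                   X          M
  Initial        9.3    0.03266
  Change      -9.277      18.55
  Equil      0.02311      18.59
  solve Keq expr → x = 9.277; check Q = 1.4950e+04
Then remove 0.008094 M of X.
Step 2:
                   X          M
  Initial    0.01501      18.59
  Change    0.008054   -0.01611
  Equil      0.02307      18.57
  solve Keq expr → x = -0.008054; check Q = 1.4950e+04

Q₀ = 1.1470e-04; Q < K (proceeds forward)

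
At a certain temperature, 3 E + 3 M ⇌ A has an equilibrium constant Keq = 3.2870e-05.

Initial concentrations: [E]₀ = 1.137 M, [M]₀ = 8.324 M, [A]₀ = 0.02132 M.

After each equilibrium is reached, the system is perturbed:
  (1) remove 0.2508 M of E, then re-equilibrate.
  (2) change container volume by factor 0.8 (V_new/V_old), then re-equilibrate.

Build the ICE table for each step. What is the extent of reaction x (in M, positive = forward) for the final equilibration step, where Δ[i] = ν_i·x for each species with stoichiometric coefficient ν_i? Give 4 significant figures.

x = 0.02539 M

Q₀ = 2.5148e-05 vs Keq = 3.2870e-05 ⇒ Q<K, forward
Step 1:
                  E         M         A
  init        1.137     8.324   0.02132
  Δ        -0.01576  -0.01576  0.005252
  eq          1.121     8.308   0.02657
  solve Keq expr → x = 0.005252; check Q = 3.2870e-05
Then remove 0.2508 M of E.
Step 2:
                  E         M         A
  init       0.8704     8.308   0.02657
  Δ         0.03691   0.03691   -0.0123
  eq         0.9073     8.345   0.01427
  solve Keq expr → x = -0.0123; check Q = 3.2870e-05
Then change container volume by factor 0.8 (V_new/V_old).
Step 3:
                  E         M         A
  init        1.134     10.43   0.01784
  Δ        -0.07617  -0.07617   0.02539
  eq          1.058     10.36   0.04323
  solve Keq expr → x = 0.02539; check Q = 3.2870e-05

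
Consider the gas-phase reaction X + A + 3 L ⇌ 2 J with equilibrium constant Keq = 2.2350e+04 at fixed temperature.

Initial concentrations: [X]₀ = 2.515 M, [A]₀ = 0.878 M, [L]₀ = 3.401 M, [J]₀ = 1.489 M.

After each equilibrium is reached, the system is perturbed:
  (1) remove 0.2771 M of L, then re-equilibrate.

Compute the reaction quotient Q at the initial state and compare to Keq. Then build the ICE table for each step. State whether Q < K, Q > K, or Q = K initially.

Q₀ = 0.02552 vs Keq = 2.2350e+04 ⇒ Q<K, forward
Step 1:
                    X           A           L           J
  I             2.515       0.878       3.401       1.489
  C           -0.8774     -0.8774      -2.632       1.755
  E             1.638  6.3240e-04      0.7689       3.244
  solve Keq expr → x = 0.8774; check Q = 2.2350e+04
Then remove 0.2771 M of L.
Step 2:
                    X           A           L           J
  I             1.638  6.3240e-04      0.4918       3.244
  C          0.001703    0.001703     0.00511   -0.003406
  E             1.639    0.002336      0.4969        3.24
  solve Keq expr → x = -0.001703; check Q = 2.2350e+04

Q₀ = 0.02552; Q < K (proceeds forward)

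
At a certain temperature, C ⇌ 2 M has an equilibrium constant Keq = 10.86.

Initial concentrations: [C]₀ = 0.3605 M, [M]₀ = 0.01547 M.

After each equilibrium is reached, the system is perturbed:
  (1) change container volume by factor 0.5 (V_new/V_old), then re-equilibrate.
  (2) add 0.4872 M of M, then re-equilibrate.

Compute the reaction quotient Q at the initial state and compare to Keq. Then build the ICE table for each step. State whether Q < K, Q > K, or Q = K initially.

Q₀ = 6.6386e-04; Q < K (proceeds forward)

Q₀ = 6.6386e-04 vs Keq = 10.86 ⇒ Q<K, forward
Step 1:
                   C          M
  I           0.3605    0.01547
  C          -0.3208     0.6415
  E          0.03974      0.657
  solve Keq expr → x = 0.3208; check Q = 10.86
Then change container volume by factor 0.5 (V_new/V_old).
Step 2:
                   C          M
  I          0.07949      1.314
  C           0.0543    -0.1086
  E           0.1338      1.205
  solve Keq expr → x = -0.0543; check Q = 10.86
Then add 0.4872 M of M.
Step 3:
                   C          M
  I           0.1338      1.693
  C          0.08159    -0.1632
  E           0.2154      1.529
  solve Keq expr → x = -0.08159; check Q = 10.86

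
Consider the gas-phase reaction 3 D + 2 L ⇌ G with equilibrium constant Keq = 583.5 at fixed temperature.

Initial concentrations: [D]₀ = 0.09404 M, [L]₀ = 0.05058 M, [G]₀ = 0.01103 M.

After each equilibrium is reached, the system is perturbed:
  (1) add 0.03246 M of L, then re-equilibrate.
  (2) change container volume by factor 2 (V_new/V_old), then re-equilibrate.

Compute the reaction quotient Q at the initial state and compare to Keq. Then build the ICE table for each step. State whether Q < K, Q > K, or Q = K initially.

Q₀ = 5184 vs Keq = 583.5 ⇒ Q>K, reverse
Step 1:
                    D           L           G
  Initial     0.09404     0.05058     0.01103
  Change      0.02164     0.01443   -0.007213
  Equil        0.1157     0.06501    0.003817
  solve Keq expr → x = -0.007213; check Q = 583.5
Then add 0.03246 M of L.
Step 2:
                    D           L           G
  Initial      0.1157     0.09747    0.003817
  Change    -0.007498   -0.004999    0.002499
  Equil        0.1082     0.09247    0.006316
  solve Keq expr → x = 0.002499; check Q = 583.5
Then change container volume by factor 2 (V_new/V_old).
Step 3:
                    D           L           G
  Initial     0.05409     0.04623    0.003158
  Change     0.008333    0.005555   -0.002778
  Equil       0.06242     0.05179  3.8067e-04
  solve Keq expr → x = -0.002778; check Q = 583.5

Q₀ = 5184; Q > K (proceeds reverse)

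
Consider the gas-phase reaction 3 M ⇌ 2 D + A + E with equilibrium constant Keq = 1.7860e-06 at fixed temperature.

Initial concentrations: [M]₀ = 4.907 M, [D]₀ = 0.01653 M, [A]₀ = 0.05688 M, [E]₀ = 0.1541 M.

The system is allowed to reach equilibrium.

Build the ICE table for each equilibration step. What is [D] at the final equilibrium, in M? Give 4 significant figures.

[D]_eq = 0.1004 M

Q₀ = 2.0270e-08 vs Keq = 1.7860e-06 ⇒ Q<K, forward
Step 1:
                   M          D          A          E
  init         4.907    0.01653    0.05688     0.1541
  Δ          -0.1258    0.08386    0.04193    0.04193
  eq           4.781     0.1004    0.09881      0.196
  solve Keq expr → x = 0.04193; check Q = 1.7860e-06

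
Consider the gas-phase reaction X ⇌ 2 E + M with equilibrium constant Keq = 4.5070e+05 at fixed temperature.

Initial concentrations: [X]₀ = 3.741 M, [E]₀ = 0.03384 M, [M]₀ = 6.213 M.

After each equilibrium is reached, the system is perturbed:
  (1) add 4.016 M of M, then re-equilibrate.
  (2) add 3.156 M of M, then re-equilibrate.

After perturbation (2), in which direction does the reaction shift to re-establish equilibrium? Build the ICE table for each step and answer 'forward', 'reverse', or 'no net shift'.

Q₀ = 0.001902 vs Keq = 4.5070e+05 ⇒ Q<K, forward
Step 1:
                  X         E         M
  Initial     3.741   0.03384     6.213
  Change      -3.74      7.48      3.74
  Equil    0.001247     7.513     9.953
  solve Keq expr → x = 3.74; check Q = 4.5070e+05
Then add 4.016 M of M.
Step 2:
                  X         E         M
  Initial  0.001247     7.513     13.97
  Change  5.0247e-04 -0.001005 -5.0247e-04
  Equil    0.001749     7.512     13.97
  solve Keq expr → x = -5.0247e-04; check Q = 4.5070e+05
Then add 3.156 M of M.
Step 3:
                  X         E         M
  Initial  0.001749     7.512     17.12
  Change  3.9468e-04 -7.8937e-04 -3.9468e-04
  Equil    0.002144     7.512     17.12
  solve Keq expr → x = -3.9468e-04; check Q = 4.5070e+05

Direction: reverse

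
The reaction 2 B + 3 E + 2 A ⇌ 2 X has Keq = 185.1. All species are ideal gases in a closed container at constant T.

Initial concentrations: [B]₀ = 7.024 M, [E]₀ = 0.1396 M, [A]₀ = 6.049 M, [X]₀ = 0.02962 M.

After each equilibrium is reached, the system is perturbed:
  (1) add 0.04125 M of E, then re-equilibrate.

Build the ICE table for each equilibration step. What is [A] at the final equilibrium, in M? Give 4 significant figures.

Q₀ = 1.7864e-04 vs Keq = 185.1 ⇒ Q<K, forward
Step 1:
                    B           E           A           X
  Initial       7.024      0.1396       6.049     0.02962
  Change     -0.09068      -0.136    -0.09068     0.09068
  Equil         6.933    0.003578       5.958      0.1203
  solve Keq expr → x = 0.04534; check Q = 185.1
Then add 0.04125 M of E.
Step 2:
                    B           E           A           X
  Initial       6.933     0.04483       5.958      0.1203
  Change     -0.02714    -0.04071    -0.02714     0.02714
  Equil         6.906    0.004121       5.931      0.1474
  solve Keq expr → x = 0.01357; check Q = 185.1

[A]_eq = 5.931 M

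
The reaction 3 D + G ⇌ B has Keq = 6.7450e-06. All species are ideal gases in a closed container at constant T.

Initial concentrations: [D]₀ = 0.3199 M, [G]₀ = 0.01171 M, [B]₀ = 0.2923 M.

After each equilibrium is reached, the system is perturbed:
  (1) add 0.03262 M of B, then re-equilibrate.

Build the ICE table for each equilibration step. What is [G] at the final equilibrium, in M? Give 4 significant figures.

[G]_eq = 0.3366 M

Q₀ = 762.5 vs Keq = 6.7450e-06 ⇒ Q>K, reverse
Step 1:
                   D          G          B
  I           0.3199    0.01171     0.2923
  C           0.8769     0.2923    -0.2923
  E            1.197      0.304 3.5149e-06
  solve Keq expr → x = -0.2923; check Q = 6.7450e-06
Then add 0.03262 M of B.
Step 2:
                   D          G          B
  I            1.197      0.304    0.03262
  C          0.09786    0.03262   -0.03262
  E            1.295     0.3366 4.9270e-06
  solve Keq expr → x = -0.03262; check Q = 6.7450e-06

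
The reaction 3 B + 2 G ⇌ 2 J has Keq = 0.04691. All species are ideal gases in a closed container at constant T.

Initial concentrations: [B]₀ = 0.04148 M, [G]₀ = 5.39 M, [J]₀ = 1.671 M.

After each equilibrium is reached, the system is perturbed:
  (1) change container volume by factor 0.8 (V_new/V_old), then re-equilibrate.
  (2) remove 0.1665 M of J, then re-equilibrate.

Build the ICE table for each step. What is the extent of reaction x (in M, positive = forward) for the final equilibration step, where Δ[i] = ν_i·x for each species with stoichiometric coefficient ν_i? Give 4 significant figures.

Q₀ = 1347 vs Keq = 0.04691 ⇒ Q>K, reverse
Step 1:
                    B           G           J
  I           0.04148        5.39       1.671
  C             0.857      0.5713     -0.5713
  E            0.8985       5.961         1.1
  solve Keq expr → x = -0.2857; check Q = 0.04691
Then change container volume by factor 0.8 (V_new/V_old).
Step 2:
                    B           G           J
  I             1.123       7.452       1.375
  C           -0.1671     -0.1114      0.1114
  E             0.956        7.34       1.486
  solve Keq expr → x = 0.05572; check Q = 0.04691
Then remove 0.1665 M of J.
Step 3:
                    B           G           J
  I             0.956        7.34       1.319
  C           -0.0539    -0.03594     0.03594
  E            0.9021       7.304       1.355
  solve Keq expr → x = 0.01797; check Q = 0.04691

x = 0.01797 M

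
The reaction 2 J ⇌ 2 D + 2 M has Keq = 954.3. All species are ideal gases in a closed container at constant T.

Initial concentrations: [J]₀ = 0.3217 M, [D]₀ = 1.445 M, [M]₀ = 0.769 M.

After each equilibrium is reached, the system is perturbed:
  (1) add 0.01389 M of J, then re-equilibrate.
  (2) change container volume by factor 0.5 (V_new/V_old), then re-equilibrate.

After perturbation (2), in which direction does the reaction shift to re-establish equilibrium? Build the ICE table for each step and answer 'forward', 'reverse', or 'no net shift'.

Q₀ = 11.93 vs Keq = 954.3 ⇒ Q<K, forward
Step 1:
                  J         D         M
  Initial    0.3217     1.445     0.769
  Change    -0.2645    0.2645    0.2645
  Equil     0.05719      1.71     1.034
  solve Keq expr → x = 0.1323; check Q = 954.3
Then add 0.01389 M of J.
Step 2:
                  J         D         M
  Initial   0.07108      1.71     1.034
  Change   -0.01275   0.01275   0.01275
  Equil     0.05833     1.722     1.046
  solve Keq expr → x = 0.006376; check Q = 954.3
Then change container volume by factor 0.5 (V_new/V_old).
Step 3:
                  J         D         M
  Initial    0.1167     3.445     2.093
  Change     0.0992   -0.0992   -0.0992
  Equil      0.2159     3.345     1.993
  solve Keq expr → x = -0.0496; check Q = 954.3

Direction: reverse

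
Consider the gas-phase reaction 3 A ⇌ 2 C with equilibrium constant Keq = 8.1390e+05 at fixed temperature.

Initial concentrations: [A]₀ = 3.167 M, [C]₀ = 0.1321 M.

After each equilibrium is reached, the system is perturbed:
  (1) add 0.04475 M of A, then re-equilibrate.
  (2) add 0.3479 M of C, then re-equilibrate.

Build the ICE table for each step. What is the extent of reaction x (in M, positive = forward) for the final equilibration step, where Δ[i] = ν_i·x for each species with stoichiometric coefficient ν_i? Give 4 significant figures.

x = -6.1360e-04 M

Q₀ = 5.4937e-04 vs Keq = 8.1390e+05 ⇒ Q<K, forward
Step 1:
                   A          C
  init         3.167     0.1321
  Δ           -3.149      2.099
  eq         0.01829      2.231
  solve Keq expr → x = 1.05; check Q = 8.1390e+05
Then add 0.04475 M of A.
Step 2:
                   A          C
  init       0.06304      2.231
  Δ         -0.04459    0.02973
  eq         0.01845      2.261
  solve Keq expr → x = 0.01486; check Q = 8.1390e+05
Then add 0.3479 M of C.
Step 3:
                   A          C
  init       0.01845      2.609
  Δ         0.001841  -0.001227
  eq         0.02029      2.608
  solve Keq expr → x = -6.1360e-04; check Q = 8.1390e+05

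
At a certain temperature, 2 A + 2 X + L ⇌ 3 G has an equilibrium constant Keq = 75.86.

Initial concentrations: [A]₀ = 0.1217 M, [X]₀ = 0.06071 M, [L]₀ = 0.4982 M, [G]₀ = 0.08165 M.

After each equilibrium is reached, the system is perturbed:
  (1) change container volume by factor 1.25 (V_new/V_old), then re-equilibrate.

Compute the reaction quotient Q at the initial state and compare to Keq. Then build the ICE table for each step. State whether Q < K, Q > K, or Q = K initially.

Q₀ = 20.02 vs Keq = 75.86 ⇒ Q<K, forward
Step 1:
                    A           X           L           G
  I            0.1217     0.06071      0.4982     0.08165
  C          -0.01271    -0.01271   -0.006353     0.01906
  E             0.109       0.048      0.4918      0.1007
  solve Keq expr → x = 0.006353; check Q = 75.86
Then change container volume by factor 1.25 (V_new/V_old).
Step 2:
                    A           X           L           G
  I            0.0872      0.0384      0.3935     0.08057
  C          0.003397    0.003397    0.001699   -0.005096
  E           0.09059      0.0418      0.3952     0.07547
  solve Keq expr → x = -0.001699; check Q = 75.86

Q₀ = 20.02; Q < K (proceeds forward)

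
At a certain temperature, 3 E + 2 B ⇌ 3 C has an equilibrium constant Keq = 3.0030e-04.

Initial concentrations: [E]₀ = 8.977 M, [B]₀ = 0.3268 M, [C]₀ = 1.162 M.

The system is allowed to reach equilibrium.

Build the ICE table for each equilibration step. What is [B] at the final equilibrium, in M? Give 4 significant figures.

Q₀ = 0.02031 vs Keq = 3.0030e-04 ⇒ Q>K, reverse
Step 1:
                    E           B           C
  I             8.977      0.3268       1.162
  C            0.6318      0.4212     -0.6318
  E             9.609       0.748      0.5302
  solve Keq expr → x = -0.2106; check Q = 3.0030e-04

[B]_eq = 0.748 M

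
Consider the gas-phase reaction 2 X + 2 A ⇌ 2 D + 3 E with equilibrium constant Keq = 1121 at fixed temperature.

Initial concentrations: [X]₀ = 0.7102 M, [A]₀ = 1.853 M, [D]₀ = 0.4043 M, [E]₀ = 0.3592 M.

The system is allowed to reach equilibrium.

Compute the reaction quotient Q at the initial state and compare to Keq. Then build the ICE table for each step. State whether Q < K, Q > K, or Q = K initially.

Q₀ = 0.004374; Q < K (proceeds forward)

Q₀ = 0.004374 vs Keq = 1121 ⇒ Q<K, forward
Step 1:
                   X          A          D          E
  I           0.7102      1.853     0.4043     0.3592
  C          -0.6674    -0.6674     0.6674      1.001
  E          0.04283      1.186      1.072       1.36
  solve Keq expr → x = 0.3337; check Q = 1121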